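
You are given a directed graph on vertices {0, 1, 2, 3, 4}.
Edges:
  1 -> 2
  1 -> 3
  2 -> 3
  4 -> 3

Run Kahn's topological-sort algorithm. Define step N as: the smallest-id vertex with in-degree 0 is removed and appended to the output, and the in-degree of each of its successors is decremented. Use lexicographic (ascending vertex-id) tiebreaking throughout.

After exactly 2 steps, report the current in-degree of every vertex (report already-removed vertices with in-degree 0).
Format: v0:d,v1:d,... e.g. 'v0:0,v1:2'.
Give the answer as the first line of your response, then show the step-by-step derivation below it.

v0:0,v1:0,v2:0,v3:2,v4:0

step 1: output 0; order=[0]; indeg=(0,0,1,3,0)
step 2: output 1; order=[0,1]; indeg=(0,0,0,2,0)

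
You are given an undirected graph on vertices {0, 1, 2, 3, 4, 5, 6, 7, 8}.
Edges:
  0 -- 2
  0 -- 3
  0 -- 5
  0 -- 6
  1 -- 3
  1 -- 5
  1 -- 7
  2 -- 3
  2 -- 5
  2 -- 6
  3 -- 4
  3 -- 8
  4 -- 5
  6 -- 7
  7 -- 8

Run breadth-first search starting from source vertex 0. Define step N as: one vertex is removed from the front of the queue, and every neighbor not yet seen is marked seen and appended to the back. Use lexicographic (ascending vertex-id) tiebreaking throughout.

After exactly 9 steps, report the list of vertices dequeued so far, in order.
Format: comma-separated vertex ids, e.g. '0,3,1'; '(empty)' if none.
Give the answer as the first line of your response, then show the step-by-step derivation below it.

0,2,3,5,6,1,4,8,7

step 1: dequeue 0; queue=[2,3,5,6]; order=0
step 2: dequeue 2; queue=[3,5,6]; order=0,2
step 3: dequeue 3; queue=[5,6,1,4,8]; order=0,2,3
step 4: dequeue 5; queue=[6,1,4,8]; order=0,2,3,5
step 5: dequeue 6; queue=[1,4,8,7]; order=0,2,3,5,6
step 6: dequeue 1; queue=[4,8,7]; order=0,2,3,5,6,1
step 7: dequeue 4; queue=[8,7]; order=0,2,3,5,6,1,4
step 8: dequeue 8; queue=[7]; order=0,2,3,5,6,1,4,8
step 9: dequeue 7; queue=[(empty)]; order=0,2,3,5,6,1,4,8,7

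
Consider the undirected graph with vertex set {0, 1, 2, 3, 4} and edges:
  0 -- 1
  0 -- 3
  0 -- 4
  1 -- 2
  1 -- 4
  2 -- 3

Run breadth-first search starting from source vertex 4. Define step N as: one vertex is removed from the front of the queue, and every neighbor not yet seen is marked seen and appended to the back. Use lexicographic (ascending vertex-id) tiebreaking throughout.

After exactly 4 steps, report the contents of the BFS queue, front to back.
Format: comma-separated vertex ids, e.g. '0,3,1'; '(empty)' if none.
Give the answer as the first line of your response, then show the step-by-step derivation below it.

2

step 1: dequeue 4; queue=[0,1]; order=4
step 2: dequeue 0; queue=[1,3]; order=4,0
step 3: dequeue 1; queue=[3,2]; order=4,0,1
step 4: dequeue 3; queue=[2]; order=4,0,1,3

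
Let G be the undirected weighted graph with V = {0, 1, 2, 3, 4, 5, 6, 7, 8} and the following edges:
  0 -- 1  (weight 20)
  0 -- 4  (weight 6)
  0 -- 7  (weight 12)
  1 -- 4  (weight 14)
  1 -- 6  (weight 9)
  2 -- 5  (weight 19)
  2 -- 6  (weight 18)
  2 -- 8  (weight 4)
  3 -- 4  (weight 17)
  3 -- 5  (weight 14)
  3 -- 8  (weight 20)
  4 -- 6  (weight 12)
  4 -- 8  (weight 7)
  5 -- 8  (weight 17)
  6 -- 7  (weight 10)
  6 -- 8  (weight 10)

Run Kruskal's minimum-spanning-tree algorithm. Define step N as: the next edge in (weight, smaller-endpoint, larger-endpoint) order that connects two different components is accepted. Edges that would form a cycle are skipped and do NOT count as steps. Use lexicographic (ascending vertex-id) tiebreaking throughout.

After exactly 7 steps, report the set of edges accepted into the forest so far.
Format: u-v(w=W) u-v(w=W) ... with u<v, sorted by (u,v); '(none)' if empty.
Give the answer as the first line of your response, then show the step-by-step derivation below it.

0-4(w=6) 1-6(w=9) 2-8(w=4) 3-5(w=14) 4-8(w=7) 6-7(w=10) 6-8(w=10)

step 1: add edge 2-8 (w=4); MST = {2-8(w=4)}
step 2: add edge 0-4 (w=6); MST = {0-4(w=6) 2-8(w=4)}
step 3: add edge 4-8 (w=7); MST = {0-4(w=6) 2-8(w=4) 4-8(w=7)}
step 4: add edge 1-6 (w=9); MST = {0-4(w=6) 1-6(w=9) 2-8(w=4) 4-8(w=7)}
step 5: add edge 6-7 (w=10); MST = {0-4(w=6) 1-6(w=9) 2-8(w=4) 4-8(w=7) 6-7(w=10)}
step 6: add edge 6-8 (w=10); MST = {0-4(w=6) 1-6(w=9) 2-8(w=4) 4-8(w=7) 6-7(w=10) 6-8(w=10)}
step 7: add edge 3-5 (w=14); MST = {0-4(w=6) 1-6(w=9) 2-8(w=4) 3-5(w=14) 4-8(w=7) 6-7(w=10) 6-8(w=10)}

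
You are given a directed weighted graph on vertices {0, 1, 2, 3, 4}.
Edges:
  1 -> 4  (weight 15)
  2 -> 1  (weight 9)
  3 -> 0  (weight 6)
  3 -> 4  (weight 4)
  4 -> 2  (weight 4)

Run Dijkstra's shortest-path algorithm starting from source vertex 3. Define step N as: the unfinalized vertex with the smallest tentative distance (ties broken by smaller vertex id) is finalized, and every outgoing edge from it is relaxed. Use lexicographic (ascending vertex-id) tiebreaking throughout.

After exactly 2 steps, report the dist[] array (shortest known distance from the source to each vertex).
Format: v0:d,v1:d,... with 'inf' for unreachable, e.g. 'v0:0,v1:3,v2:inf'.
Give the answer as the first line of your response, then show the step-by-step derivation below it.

v0:6,v1:inf,v2:8,v3:0,v4:4

step 1: dist = v0:6,v1:inf,v2:inf,v3:0,v4:4
step 2: dist = v0:6,v1:inf,v2:8,v3:0,v4:4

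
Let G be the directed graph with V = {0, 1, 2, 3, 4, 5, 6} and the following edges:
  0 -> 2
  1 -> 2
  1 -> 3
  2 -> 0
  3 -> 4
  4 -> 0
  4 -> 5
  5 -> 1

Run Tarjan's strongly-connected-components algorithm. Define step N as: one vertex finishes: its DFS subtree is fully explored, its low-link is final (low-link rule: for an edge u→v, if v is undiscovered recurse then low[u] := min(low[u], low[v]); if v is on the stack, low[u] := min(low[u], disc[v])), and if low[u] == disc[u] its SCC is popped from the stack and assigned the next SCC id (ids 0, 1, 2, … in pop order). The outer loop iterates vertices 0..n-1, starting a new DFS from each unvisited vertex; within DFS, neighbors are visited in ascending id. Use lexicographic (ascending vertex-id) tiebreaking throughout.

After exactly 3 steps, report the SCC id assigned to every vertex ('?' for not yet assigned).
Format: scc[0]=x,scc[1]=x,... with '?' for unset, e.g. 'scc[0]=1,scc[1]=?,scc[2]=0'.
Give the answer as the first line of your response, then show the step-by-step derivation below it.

scc[0]=0,scc[1]=?,scc[2]=0,scc[3]=?,scc[4]=?,scc[5]=?,scc[6]=?

step 1: low=(low[0]=0,low[1]=?,low[2]=0,low[3]=?,low[4]=?,low[5]=?,low[6]=?); scc=(scc[0]=?,scc[1]=?,scc[2]=?,scc[3]=?,scc[4]=?,scc[5]=?,scc[6]=?)
step 2: low=(low[0]=0,low[1]=?,low[2]=0,low[3]=?,low[4]=?,low[5]=?,low[6]=?); scc=(scc[0]=0,scc[1]=?,scc[2]=0,scc[3]=?,scc[4]=?,scc[5]=?,scc[6]=?)
step 3: low=(low[0]=0,low[1]=2,low[2]=0,low[3]=3,low[4]=4,low[5]=2,low[6]=?); scc=(scc[0]=0,scc[1]=?,scc[2]=0,scc[3]=?,scc[4]=?,scc[5]=?,scc[6]=?)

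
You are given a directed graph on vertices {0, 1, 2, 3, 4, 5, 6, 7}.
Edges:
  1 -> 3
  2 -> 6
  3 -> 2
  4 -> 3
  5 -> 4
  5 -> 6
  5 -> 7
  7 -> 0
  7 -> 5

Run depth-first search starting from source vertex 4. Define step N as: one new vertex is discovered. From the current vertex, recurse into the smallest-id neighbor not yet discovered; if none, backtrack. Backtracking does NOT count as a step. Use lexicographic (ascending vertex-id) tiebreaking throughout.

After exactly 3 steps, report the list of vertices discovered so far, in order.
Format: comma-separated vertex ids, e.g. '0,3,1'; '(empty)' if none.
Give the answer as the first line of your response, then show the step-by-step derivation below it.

4,3,2

step 1: discover 4; path=4; order=4
step 2: discover 3; path=4>3; order=4,3
step 3: discover 2; path=4>3>2; order=4,3,2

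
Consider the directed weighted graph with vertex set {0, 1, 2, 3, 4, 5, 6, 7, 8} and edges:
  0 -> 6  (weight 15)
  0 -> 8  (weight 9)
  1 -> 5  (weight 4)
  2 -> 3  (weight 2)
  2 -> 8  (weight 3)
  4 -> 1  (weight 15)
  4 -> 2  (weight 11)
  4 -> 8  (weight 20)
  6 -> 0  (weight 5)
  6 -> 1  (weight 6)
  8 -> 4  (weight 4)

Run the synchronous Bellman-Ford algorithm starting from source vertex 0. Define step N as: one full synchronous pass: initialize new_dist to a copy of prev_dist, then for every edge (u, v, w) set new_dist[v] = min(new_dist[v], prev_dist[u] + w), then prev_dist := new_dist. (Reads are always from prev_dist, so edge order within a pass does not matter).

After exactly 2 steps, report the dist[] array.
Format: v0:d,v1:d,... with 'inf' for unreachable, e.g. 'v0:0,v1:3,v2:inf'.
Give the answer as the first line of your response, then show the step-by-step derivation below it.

v0:0,v1:21,v2:inf,v3:inf,v4:13,v5:inf,v6:15,v7:inf,v8:9

step 1: dist = v0:0,v1:inf,v2:inf,v3:inf,v4:inf,v5:inf,v6:15,v7:inf,v8:9
step 2: dist = v0:0,v1:21,v2:inf,v3:inf,v4:13,v5:inf,v6:15,v7:inf,v8:9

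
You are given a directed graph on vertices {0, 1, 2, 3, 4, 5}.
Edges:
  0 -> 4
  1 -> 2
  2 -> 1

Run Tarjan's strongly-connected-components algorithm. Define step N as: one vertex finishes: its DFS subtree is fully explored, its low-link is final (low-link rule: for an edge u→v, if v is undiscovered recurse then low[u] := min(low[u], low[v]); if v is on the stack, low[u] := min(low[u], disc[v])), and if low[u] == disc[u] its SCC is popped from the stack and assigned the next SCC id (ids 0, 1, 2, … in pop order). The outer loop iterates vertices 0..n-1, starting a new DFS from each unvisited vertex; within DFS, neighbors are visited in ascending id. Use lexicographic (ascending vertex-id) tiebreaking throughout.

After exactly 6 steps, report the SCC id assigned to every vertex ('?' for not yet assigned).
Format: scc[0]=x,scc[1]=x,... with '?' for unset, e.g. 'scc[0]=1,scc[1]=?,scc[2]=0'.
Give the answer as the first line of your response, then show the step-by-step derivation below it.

scc[0]=1,scc[1]=2,scc[2]=2,scc[3]=3,scc[4]=0,scc[5]=4

step 1: low=(low[0]=0,low[1]=?,low[2]=?,low[3]=?,low[4]=1,low[5]=?); scc=(scc[0]=?,scc[1]=?,scc[2]=?,scc[3]=?,scc[4]=0,scc[5]=?)
step 2: low=(low[0]=0,low[1]=?,low[2]=?,low[3]=?,low[4]=1,low[5]=?); scc=(scc[0]=1,scc[1]=?,scc[2]=?,scc[3]=?,scc[4]=0,scc[5]=?)
step 3: low=(low[0]=0,low[1]=2,low[2]=2,low[3]=?,low[4]=1,low[5]=?); scc=(scc[0]=1,scc[1]=?,scc[2]=?,scc[3]=?,scc[4]=0,scc[5]=?)
step 4: low=(low[0]=0,low[1]=2,low[2]=2,low[3]=?,low[4]=1,low[5]=?); scc=(scc[0]=1,scc[1]=2,scc[2]=2,scc[3]=?,scc[4]=0,scc[5]=?)
step 5: low=(low[0]=0,low[1]=2,low[2]=2,low[3]=4,low[4]=1,low[5]=?); scc=(scc[0]=1,scc[1]=2,scc[2]=2,scc[3]=3,scc[4]=0,scc[5]=?)
step 6: low=(low[0]=0,low[1]=2,low[2]=2,low[3]=4,low[4]=1,low[5]=5); scc=(scc[0]=1,scc[1]=2,scc[2]=2,scc[3]=3,scc[4]=0,scc[5]=4)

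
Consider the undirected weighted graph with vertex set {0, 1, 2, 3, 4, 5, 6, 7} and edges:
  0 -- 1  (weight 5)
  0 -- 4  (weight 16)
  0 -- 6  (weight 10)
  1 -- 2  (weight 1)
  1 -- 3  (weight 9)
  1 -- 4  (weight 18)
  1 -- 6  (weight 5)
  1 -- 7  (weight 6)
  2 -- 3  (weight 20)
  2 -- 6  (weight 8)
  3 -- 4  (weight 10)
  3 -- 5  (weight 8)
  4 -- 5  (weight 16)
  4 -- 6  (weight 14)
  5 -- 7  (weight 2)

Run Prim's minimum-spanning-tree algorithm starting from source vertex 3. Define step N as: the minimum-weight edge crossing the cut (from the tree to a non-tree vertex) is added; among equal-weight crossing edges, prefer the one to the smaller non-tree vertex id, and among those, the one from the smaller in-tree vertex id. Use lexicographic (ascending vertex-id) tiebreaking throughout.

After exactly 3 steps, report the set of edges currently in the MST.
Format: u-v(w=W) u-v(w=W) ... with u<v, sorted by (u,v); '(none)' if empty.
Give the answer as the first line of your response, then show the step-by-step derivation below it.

1-7(w=6) 3-5(w=8) 5-7(w=2)

step 1: add edge 3-5 (w=8); MST = {3-5(w=8)}
step 2: add edge 5-7 (w=2); MST = {3-5(w=8) 5-7(w=2)}
step 3: add edge 1-7 (w=6); MST = {1-7(w=6) 3-5(w=8) 5-7(w=2)}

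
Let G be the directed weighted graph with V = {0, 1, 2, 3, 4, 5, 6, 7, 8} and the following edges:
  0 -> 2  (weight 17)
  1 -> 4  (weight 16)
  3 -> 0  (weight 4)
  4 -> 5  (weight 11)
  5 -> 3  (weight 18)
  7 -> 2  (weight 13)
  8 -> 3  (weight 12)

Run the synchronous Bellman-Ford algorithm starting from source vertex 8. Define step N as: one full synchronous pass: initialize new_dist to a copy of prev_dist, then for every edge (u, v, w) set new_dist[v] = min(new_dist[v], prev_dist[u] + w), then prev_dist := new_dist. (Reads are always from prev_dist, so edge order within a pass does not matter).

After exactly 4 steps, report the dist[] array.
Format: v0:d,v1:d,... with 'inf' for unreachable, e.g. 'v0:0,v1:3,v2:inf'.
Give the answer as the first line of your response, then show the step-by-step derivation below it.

v0:16,v1:inf,v2:33,v3:12,v4:inf,v5:inf,v6:inf,v7:inf,v8:0

step 1: dist = v0:inf,v1:inf,v2:inf,v3:12,v4:inf,v5:inf,v6:inf,v7:inf,v8:0
step 2: dist = v0:16,v1:inf,v2:inf,v3:12,v4:inf,v5:inf,v6:inf,v7:inf,v8:0
step 3: dist = v0:16,v1:inf,v2:33,v3:12,v4:inf,v5:inf,v6:inf,v7:inf,v8:0
step 4: dist = v0:16,v1:inf,v2:33,v3:12,v4:inf,v5:inf,v6:inf,v7:inf,v8:0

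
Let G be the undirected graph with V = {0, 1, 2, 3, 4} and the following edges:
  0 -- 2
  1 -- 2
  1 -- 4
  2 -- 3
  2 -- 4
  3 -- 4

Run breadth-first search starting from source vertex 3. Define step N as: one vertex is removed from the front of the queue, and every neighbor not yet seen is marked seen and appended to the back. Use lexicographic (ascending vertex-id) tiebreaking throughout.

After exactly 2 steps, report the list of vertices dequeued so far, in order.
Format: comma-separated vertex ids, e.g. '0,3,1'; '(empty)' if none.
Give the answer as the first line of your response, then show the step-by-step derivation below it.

3,2

step 1: dequeue 3; queue=[2,4]; order=3
step 2: dequeue 2; queue=[4,0,1]; order=3,2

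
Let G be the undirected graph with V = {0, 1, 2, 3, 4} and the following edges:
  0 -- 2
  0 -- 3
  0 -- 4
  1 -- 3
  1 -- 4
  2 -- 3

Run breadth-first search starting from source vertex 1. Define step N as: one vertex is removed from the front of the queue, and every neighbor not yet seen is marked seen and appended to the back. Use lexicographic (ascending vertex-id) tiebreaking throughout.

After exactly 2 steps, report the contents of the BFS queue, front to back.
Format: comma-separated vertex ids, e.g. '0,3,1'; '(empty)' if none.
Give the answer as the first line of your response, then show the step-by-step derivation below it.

4,0,2

step 1: dequeue 1; queue=[3,4]; order=1
step 2: dequeue 3; queue=[4,0,2]; order=1,3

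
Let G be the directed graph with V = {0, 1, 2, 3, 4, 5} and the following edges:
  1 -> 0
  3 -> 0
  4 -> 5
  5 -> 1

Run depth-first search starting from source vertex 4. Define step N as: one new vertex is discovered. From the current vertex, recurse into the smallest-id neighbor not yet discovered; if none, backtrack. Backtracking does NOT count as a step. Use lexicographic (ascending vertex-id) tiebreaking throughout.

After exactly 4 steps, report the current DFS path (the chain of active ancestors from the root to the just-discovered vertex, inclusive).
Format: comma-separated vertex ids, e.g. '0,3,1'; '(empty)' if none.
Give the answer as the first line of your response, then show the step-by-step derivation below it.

4,5,1,0

step 1: discover 4; path=4; order=4
step 2: discover 5; path=4>5; order=4,5
step 3: discover 1; path=4>5>1; order=4,5,1
step 4: discover 0; path=4>5>1>0; order=4,5,1,0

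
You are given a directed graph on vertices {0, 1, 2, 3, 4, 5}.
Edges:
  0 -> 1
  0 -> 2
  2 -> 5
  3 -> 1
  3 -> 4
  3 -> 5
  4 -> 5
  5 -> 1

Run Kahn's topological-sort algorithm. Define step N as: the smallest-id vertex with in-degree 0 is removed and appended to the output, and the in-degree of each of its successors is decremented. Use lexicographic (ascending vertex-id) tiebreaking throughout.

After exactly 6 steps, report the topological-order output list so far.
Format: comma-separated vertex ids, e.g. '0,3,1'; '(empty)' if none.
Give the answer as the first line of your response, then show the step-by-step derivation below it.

0,2,3,4,5,1

step 1: output 0; order=[0]; indeg=(0,2,0,0,1,3)
step 2: output 2; order=[0,2]; indeg=(0,2,0,0,1,2)
step 3: output 3; order=[0,2,3]; indeg=(0,1,0,0,0,1)
step 4: output 4; order=[0,2,3,4]; indeg=(0,1,0,0,0,0)
step 5: output 5; order=[0,2,3,4,5]; indeg=(0,0,0,0,0,0)
step 6: output 1; order=[0,2,3,4,5,1]; indeg=(0,0,0,0,0,0)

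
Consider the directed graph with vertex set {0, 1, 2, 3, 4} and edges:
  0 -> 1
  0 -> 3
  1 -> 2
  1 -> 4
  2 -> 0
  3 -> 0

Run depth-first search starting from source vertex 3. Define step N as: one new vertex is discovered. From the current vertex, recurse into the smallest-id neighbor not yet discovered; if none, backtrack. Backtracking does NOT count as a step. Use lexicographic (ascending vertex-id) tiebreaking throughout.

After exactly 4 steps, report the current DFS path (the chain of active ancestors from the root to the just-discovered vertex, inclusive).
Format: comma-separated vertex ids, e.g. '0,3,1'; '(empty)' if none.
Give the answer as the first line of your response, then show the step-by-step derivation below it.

3,0,1,2

step 1: discover 3; path=3; order=3
step 2: discover 0; path=3>0; order=3,0
step 3: discover 1; path=3>0>1; order=3,0,1
step 4: discover 2; path=3>0>1>2; order=3,0,1,2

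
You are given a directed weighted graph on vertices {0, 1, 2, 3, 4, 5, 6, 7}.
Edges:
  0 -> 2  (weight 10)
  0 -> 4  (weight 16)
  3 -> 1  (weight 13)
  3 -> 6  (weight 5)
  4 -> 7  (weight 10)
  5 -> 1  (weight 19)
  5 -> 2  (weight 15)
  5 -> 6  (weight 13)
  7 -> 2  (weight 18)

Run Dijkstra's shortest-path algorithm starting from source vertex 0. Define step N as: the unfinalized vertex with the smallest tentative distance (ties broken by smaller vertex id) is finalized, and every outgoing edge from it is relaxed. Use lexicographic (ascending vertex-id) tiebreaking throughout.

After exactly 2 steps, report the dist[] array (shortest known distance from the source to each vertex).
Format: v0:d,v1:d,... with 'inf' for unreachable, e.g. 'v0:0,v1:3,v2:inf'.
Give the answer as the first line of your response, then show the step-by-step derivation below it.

v0:0,v1:inf,v2:10,v3:inf,v4:16,v5:inf,v6:inf,v7:inf

step 1: dist = v0:0,v1:inf,v2:10,v3:inf,v4:16,v5:inf,v6:inf,v7:inf
step 2: dist = v0:0,v1:inf,v2:10,v3:inf,v4:16,v5:inf,v6:inf,v7:inf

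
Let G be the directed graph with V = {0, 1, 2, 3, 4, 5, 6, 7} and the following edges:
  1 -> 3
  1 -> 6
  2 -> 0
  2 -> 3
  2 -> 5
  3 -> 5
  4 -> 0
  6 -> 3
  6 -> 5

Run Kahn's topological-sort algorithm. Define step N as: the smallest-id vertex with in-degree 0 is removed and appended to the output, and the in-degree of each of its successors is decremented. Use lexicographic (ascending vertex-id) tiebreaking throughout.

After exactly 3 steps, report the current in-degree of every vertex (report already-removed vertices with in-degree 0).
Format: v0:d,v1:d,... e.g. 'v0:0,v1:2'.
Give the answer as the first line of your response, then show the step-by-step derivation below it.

v0:0,v1:0,v2:0,v3:1,v4:0,v5:2,v6:0,v7:0

step 1: output 1; order=[1]; indeg=(2,0,0,2,0,3,0,0)
step 2: output 2; order=[1,2]; indeg=(1,0,0,1,0,2,0,0)
step 3: output 4; order=[1,2,4]; indeg=(0,0,0,1,0,2,0,0)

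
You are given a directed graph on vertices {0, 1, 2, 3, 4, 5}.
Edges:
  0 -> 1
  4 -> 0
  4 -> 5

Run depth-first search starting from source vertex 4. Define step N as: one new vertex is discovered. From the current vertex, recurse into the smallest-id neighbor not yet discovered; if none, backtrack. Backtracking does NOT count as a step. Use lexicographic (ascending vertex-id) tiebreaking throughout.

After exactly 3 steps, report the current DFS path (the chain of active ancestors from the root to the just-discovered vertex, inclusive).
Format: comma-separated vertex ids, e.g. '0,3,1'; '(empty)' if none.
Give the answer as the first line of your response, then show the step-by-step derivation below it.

4,0,1

step 1: discover 4; path=4; order=4
step 2: discover 0; path=4>0; order=4,0
step 3: discover 1; path=4>0>1; order=4,0,1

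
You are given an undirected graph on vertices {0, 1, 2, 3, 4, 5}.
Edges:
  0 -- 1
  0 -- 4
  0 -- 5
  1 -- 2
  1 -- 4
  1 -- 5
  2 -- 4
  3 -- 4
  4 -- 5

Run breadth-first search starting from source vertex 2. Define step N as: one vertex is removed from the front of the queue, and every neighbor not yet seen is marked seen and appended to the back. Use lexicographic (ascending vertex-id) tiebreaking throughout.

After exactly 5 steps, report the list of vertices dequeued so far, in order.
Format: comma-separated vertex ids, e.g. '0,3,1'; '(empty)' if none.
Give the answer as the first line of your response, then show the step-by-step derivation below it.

2,1,4,0,5

step 1: dequeue 2; queue=[1,4]; order=2
step 2: dequeue 1; queue=[4,0,5]; order=2,1
step 3: dequeue 4; queue=[0,5,3]; order=2,1,4
step 4: dequeue 0; queue=[5,3]; order=2,1,4,0
step 5: dequeue 5; queue=[3]; order=2,1,4,0,5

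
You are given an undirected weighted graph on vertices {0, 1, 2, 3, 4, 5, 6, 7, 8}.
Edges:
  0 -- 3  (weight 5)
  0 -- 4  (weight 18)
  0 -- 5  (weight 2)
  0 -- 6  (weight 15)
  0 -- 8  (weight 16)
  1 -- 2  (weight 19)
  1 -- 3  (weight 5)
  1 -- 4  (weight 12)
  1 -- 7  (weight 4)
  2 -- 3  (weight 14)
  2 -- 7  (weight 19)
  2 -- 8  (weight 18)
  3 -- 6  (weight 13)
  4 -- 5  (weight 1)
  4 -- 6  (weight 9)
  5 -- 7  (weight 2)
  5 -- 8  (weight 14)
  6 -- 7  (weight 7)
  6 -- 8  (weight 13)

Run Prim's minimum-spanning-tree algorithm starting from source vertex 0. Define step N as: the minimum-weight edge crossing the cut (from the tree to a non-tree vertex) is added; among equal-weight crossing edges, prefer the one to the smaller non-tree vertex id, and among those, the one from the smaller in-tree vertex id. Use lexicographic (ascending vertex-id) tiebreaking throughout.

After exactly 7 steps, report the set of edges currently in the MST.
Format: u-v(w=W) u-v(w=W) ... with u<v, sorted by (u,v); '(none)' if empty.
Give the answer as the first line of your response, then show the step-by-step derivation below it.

0-3(w=5) 0-5(w=2) 1-7(w=4) 4-5(w=1) 5-7(w=2) 6-7(w=7) 6-8(w=13)

step 1: add edge 0-5 (w=2); MST = {0-5(w=2)}
step 2: add edge 4-5 (w=1); MST = {0-5(w=2) 4-5(w=1)}
step 3: add edge 5-7 (w=2); MST = {0-5(w=2) 4-5(w=1) 5-7(w=2)}
step 4: add edge 1-7 (w=4); MST = {0-5(w=2) 1-7(w=4) 4-5(w=1) 5-7(w=2)}
step 5: add edge 0-3 (w=5); MST = {0-3(w=5) 0-5(w=2) 1-7(w=4) 4-5(w=1) 5-7(w=2)}
step 6: add edge 6-7 (w=7); MST = {0-3(w=5) 0-5(w=2) 1-7(w=4) 4-5(w=1) 5-7(w=2) 6-7(w=7)}
step 7: add edge 6-8 (w=13); MST = {0-3(w=5) 0-5(w=2) 1-7(w=4) 4-5(w=1) 5-7(w=2) 6-7(w=7) 6-8(w=13)}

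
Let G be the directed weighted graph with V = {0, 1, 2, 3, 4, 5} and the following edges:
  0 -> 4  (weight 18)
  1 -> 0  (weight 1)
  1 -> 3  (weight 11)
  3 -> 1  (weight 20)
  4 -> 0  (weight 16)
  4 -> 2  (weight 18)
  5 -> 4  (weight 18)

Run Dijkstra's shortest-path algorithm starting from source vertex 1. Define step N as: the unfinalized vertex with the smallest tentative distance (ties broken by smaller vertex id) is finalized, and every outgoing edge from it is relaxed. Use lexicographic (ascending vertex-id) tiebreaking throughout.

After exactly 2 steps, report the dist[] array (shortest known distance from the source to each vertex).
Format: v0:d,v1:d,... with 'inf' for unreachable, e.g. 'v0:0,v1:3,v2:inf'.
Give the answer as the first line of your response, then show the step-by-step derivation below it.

v0:1,v1:0,v2:inf,v3:11,v4:19,v5:inf

step 1: dist = v0:1,v1:0,v2:inf,v3:11,v4:inf,v5:inf
step 2: dist = v0:1,v1:0,v2:inf,v3:11,v4:19,v5:inf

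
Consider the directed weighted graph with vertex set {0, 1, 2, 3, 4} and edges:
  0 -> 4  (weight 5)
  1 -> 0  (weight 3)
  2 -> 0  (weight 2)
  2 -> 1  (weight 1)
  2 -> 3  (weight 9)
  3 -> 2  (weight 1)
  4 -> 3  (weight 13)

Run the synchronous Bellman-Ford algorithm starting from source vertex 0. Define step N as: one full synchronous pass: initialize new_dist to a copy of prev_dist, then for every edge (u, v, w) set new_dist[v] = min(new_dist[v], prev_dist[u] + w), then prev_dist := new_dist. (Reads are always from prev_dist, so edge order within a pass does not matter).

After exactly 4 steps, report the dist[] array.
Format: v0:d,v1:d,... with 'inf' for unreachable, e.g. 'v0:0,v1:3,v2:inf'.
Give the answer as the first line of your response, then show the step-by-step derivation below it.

v0:0,v1:20,v2:19,v3:18,v4:5

step 1: dist = v0:0,v1:inf,v2:inf,v3:inf,v4:5
step 2: dist = v0:0,v1:inf,v2:inf,v3:18,v4:5
step 3: dist = v0:0,v1:inf,v2:19,v3:18,v4:5
step 4: dist = v0:0,v1:20,v2:19,v3:18,v4:5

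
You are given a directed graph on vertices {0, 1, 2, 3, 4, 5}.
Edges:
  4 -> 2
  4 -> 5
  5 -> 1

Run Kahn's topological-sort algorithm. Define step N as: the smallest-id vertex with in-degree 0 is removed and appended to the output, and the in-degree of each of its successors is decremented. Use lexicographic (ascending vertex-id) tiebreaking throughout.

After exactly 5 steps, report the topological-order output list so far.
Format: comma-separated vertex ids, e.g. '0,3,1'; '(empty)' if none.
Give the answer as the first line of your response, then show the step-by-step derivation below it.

0,3,4,2,5

step 1: output 0; order=[0]; indeg=(0,1,1,0,0,1)
step 2: output 3; order=[0,3]; indeg=(0,1,1,0,0,1)
step 3: output 4; order=[0,3,4]; indeg=(0,1,0,0,0,0)
step 4: output 2; order=[0,3,4,2]; indeg=(0,1,0,0,0,0)
step 5: output 5; order=[0,3,4,2,5]; indeg=(0,0,0,0,0,0)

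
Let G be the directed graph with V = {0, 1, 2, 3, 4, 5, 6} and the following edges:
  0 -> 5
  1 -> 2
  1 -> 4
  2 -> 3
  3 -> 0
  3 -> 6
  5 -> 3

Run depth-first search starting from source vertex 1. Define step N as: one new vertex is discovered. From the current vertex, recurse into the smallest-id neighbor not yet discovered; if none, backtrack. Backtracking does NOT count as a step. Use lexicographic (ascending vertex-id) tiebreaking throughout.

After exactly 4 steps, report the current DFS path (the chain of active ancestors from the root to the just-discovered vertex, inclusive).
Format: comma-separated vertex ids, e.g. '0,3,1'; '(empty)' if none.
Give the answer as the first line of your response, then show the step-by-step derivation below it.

1,2,3,0

step 1: discover 1; path=1; order=1
step 2: discover 2; path=1>2; order=1,2
step 3: discover 3; path=1>2>3; order=1,2,3
step 4: discover 0; path=1>2>3>0; order=1,2,3,0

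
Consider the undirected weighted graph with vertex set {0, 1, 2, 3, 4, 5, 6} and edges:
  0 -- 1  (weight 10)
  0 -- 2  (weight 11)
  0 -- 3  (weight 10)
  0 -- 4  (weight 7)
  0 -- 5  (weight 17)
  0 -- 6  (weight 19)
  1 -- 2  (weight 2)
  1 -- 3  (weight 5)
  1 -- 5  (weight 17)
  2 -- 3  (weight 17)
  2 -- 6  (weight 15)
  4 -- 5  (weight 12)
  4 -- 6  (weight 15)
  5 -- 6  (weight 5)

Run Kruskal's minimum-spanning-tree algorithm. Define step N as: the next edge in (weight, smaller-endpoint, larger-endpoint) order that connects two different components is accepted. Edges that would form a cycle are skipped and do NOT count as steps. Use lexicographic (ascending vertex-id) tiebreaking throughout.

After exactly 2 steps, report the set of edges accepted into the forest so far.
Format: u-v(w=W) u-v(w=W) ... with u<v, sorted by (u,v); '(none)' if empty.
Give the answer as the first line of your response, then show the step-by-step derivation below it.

1-2(w=2) 1-3(w=5)

step 1: add edge 1-2 (w=2); MST = {1-2(w=2)}
step 2: add edge 1-3 (w=5); MST = {1-2(w=2) 1-3(w=5)}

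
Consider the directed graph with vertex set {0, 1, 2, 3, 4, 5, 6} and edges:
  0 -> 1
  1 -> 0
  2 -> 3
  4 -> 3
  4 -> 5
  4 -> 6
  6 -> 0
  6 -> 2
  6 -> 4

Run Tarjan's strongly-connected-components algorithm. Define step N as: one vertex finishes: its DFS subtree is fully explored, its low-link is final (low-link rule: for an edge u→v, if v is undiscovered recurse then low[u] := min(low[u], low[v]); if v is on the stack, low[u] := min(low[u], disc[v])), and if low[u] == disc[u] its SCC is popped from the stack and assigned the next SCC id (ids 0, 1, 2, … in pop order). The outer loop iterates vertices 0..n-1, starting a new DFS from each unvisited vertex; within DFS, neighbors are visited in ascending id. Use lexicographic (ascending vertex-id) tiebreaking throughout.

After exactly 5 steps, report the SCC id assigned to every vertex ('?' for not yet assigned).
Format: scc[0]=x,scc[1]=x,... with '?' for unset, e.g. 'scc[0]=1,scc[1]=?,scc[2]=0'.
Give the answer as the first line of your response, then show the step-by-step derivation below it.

scc[0]=0,scc[1]=0,scc[2]=2,scc[3]=1,scc[4]=?,scc[5]=3,scc[6]=?

step 1: low=(low[0]=0,low[1]=0,low[2]=?,low[3]=?,low[4]=?,low[5]=?,low[6]=?); scc=(scc[0]=?,scc[1]=?,scc[2]=?,scc[3]=?,scc[4]=?,scc[5]=?,scc[6]=?)
step 2: low=(low[0]=0,low[1]=0,low[2]=?,low[3]=?,low[4]=?,low[5]=?,low[6]=?); scc=(scc[0]=0,scc[1]=0,scc[2]=?,scc[3]=?,scc[4]=?,scc[5]=?,scc[6]=?)
step 3: low=(low[0]=0,low[1]=0,low[2]=2,low[3]=3,low[4]=?,low[5]=?,low[6]=?); scc=(scc[0]=0,scc[1]=0,scc[2]=?,scc[3]=1,scc[4]=?,scc[5]=?,scc[6]=?)
step 4: low=(low[0]=0,low[1]=0,low[2]=2,low[3]=3,low[4]=?,low[5]=?,low[6]=?); scc=(scc[0]=0,scc[1]=0,scc[2]=2,scc[3]=1,scc[4]=?,scc[5]=?,scc[6]=?)
step 5: low=(low[0]=0,low[1]=0,low[2]=2,low[3]=3,low[4]=4,low[5]=5,low[6]=?); scc=(scc[0]=0,scc[1]=0,scc[2]=2,scc[3]=1,scc[4]=?,scc[5]=3,scc[6]=?)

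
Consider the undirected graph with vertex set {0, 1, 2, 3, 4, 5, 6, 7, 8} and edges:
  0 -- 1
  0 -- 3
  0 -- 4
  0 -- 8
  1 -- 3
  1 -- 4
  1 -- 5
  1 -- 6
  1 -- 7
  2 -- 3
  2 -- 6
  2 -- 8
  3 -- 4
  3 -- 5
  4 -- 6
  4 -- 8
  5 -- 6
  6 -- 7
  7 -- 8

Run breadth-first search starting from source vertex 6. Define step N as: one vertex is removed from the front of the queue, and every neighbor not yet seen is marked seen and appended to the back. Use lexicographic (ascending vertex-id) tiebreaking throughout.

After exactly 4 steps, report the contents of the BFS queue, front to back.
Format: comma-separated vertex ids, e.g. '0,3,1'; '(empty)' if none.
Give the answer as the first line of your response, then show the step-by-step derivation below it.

5,7,0,3,8

step 1: dequeue 6; queue=[1,2,4,5,7]; order=6
step 2: dequeue 1; queue=[2,4,5,7,0,3]; order=6,1
step 3: dequeue 2; queue=[4,5,7,0,3,8]; order=6,1,2
step 4: dequeue 4; queue=[5,7,0,3,8]; order=6,1,2,4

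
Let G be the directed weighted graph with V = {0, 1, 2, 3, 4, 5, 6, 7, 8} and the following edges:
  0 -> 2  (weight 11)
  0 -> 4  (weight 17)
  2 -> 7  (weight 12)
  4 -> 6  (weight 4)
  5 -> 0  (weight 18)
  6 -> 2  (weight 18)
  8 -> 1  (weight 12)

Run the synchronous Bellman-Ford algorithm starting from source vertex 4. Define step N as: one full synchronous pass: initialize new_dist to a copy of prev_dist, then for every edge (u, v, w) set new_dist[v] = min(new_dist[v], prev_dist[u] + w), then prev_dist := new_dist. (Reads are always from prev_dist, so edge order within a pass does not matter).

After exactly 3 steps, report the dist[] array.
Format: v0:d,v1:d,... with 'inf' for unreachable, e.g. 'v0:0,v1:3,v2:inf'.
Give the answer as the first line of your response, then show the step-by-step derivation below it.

v0:inf,v1:inf,v2:22,v3:inf,v4:0,v5:inf,v6:4,v7:34,v8:inf

step 1: dist = v0:inf,v1:inf,v2:inf,v3:inf,v4:0,v5:inf,v6:4,v7:inf,v8:inf
step 2: dist = v0:inf,v1:inf,v2:22,v3:inf,v4:0,v5:inf,v6:4,v7:inf,v8:inf
step 3: dist = v0:inf,v1:inf,v2:22,v3:inf,v4:0,v5:inf,v6:4,v7:34,v8:inf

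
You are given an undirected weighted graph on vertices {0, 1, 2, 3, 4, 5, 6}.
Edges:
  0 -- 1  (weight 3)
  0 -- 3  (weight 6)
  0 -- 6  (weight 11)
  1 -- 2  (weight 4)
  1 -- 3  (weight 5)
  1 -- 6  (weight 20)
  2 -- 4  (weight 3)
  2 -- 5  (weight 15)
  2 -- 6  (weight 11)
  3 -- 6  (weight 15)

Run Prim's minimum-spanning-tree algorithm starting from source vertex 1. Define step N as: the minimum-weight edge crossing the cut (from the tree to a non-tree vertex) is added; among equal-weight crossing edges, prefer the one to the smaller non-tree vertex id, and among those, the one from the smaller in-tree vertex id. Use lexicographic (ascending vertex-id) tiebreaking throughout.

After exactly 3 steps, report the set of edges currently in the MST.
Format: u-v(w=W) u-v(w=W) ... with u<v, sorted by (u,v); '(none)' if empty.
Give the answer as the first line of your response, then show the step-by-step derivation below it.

0-1(w=3) 1-2(w=4) 2-4(w=3)

step 1: add edge 0-1 (w=3); MST = {0-1(w=3)}
step 2: add edge 1-2 (w=4); MST = {0-1(w=3) 1-2(w=4)}
step 3: add edge 2-4 (w=3); MST = {0-1(w=3) 1-2(w=4) 2-4(w=3)}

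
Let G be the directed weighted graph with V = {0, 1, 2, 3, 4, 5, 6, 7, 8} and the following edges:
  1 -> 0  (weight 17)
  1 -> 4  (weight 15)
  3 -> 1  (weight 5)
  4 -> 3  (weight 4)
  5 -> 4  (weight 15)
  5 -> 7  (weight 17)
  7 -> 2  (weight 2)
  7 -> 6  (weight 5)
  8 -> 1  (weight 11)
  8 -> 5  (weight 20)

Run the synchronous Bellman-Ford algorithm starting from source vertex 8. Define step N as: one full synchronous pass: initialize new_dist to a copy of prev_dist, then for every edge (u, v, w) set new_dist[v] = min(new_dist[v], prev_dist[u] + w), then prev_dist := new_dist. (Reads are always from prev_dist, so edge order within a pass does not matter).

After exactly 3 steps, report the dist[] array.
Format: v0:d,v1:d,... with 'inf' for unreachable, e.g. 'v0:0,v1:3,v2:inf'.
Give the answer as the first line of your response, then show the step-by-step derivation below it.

v0:28,v1:11,v2:39,v3:30,v4:26,v5:20,v6:42,v7:37,v8:0

step 1: dist = v0:inf,v1:11,v2:inf,v3:inf,v4:inf,v5:20,v6:inf,v7:inf,v8:0
step 2: dist = v0:28,v1:11,v2:inf,v3:inf,v4:26,v5:20,v6:inf,v7:37,v8:0
step 3: dist = v0:28,v1:11,v2:39,v3:30,v4:26,v5:20,v6:42,v7:37,v8:0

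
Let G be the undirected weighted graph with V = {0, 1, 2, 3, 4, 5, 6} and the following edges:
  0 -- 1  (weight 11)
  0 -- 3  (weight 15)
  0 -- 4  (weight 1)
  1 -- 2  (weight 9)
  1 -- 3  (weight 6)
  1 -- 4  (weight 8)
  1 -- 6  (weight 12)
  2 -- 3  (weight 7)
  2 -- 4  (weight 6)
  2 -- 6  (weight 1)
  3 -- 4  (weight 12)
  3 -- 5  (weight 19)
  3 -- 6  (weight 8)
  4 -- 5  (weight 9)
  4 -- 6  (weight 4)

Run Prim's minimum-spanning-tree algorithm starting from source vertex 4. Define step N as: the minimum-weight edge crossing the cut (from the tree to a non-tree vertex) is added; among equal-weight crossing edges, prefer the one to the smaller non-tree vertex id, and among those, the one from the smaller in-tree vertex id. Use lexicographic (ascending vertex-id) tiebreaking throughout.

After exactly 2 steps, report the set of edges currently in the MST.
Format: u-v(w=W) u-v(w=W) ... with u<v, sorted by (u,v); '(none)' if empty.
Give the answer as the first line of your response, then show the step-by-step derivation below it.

0-4(w=1) 4-6(w=4)

step 1: add edge 0-4 (w=1); MST = {0-4(w=1)}
step 2: add edge 4-6 (w=4); MST = {0-4(w=1) 4-6(w=4)}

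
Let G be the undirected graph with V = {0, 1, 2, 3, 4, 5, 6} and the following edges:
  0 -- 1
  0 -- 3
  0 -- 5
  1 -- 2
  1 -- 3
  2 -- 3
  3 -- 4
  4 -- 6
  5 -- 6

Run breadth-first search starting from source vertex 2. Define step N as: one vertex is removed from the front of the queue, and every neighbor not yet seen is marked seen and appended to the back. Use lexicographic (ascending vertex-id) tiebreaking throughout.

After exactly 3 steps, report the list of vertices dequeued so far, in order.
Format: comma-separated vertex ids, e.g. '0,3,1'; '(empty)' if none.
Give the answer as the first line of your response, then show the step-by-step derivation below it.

2,1,3

step 1: dequeue 2; queue=[1,3]; order=2
step 2: dequeue 1; queue=[3,0]; order=2,1
step 3: dequeue 3; queue=[0,4]; order=2,1,3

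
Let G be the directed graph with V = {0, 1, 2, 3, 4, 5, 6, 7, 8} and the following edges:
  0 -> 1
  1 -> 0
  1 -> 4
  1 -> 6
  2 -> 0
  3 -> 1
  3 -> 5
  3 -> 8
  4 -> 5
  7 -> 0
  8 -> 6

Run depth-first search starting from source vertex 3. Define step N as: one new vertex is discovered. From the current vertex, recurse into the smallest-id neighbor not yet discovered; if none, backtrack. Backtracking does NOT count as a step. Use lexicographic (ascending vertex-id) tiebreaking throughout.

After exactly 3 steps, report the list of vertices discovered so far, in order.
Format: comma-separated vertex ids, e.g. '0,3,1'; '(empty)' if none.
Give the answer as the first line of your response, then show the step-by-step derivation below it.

3,1,0

step 1: discover 3; path=3; order=3
step 2: discover 1; path=3>1; order=3,1
step 3: discover 0; path=3>1>0; order=3,1,0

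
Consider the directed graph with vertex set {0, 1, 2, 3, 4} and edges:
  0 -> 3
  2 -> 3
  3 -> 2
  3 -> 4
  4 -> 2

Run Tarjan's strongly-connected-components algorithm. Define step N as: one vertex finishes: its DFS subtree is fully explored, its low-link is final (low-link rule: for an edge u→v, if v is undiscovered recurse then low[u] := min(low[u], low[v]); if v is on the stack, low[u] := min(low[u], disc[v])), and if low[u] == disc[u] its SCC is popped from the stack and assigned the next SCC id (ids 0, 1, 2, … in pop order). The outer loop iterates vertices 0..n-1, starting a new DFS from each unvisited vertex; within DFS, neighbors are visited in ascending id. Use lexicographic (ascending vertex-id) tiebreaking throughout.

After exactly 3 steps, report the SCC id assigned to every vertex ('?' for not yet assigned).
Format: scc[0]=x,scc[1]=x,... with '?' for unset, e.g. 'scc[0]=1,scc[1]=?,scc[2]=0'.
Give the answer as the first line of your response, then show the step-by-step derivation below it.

scc[0]=?,scc[1]=?,scc[2]=0,scc[3]=0,scc[4]=0

step 1: low=(low[0]=0,low[1]=?,low[2]=1,low[3]=1,low[4]=?); scc=(scc[0]=?,scc[1]=?,scc[2]=?,scc[3]=?,scc[4]=?)
step 2: low=(low[0]=0,low[1]=?,low[2]=1,low[3]=1,low[4]=2); scc=(scc[0]=?,scc[1]=?,scc[2]=?,scc[3]=?,scc[4]=?)
step 3: low=(low[0]=0,low[1]=?,low[2]=1,low[3]=1,low[4]=2); scc=(scc[0]=?,scc[1]=?,scc[2]=0,scc[3]=0,scc[4]=0)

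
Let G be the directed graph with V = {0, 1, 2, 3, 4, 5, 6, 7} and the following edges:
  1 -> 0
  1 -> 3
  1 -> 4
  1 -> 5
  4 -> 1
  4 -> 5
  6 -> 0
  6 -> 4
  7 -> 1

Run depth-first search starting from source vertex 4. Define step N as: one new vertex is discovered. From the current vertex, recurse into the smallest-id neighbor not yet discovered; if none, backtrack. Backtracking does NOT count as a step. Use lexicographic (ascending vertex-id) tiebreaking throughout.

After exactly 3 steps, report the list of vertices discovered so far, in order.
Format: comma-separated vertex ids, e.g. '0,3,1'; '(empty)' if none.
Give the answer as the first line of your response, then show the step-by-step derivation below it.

4,1,0

step 1: discover 4; path=4; order=4
step 2: discover 1; path=4>1; order=4,1
step 3: discover 0; path=4>1>0; order=4,1,0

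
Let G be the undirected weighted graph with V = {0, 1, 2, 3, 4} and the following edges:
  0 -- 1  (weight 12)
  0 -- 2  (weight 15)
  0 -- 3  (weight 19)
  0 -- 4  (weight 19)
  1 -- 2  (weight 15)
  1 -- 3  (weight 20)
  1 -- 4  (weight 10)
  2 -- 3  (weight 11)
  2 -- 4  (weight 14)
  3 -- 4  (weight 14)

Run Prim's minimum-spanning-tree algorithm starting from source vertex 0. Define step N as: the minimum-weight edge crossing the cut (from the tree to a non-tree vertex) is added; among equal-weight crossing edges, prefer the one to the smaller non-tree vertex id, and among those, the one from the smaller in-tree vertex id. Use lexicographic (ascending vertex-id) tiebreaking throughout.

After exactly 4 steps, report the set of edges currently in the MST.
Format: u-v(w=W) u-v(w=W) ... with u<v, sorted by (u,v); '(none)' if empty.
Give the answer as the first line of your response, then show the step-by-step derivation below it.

0-1(w=12) 1-4(w=10) 2-3(w=11) 2-4(w=14)

step 1: add edge 0-1 (w=12); MST = {0-1(w=12)}
step 2: add edge 1-4 (w=10); MST = {0-1(w=12) 1-4(w=10)}
step 3: add edge 2-4 (w=14); MST = {0-1(w=12) 1-4(w=10) 2-4(w=14)}
step 4: add edge 2-3 (w=11); MST = {0-1(w=12) 1-4(w=10) 2-3(w=11) 2-4(w=14)}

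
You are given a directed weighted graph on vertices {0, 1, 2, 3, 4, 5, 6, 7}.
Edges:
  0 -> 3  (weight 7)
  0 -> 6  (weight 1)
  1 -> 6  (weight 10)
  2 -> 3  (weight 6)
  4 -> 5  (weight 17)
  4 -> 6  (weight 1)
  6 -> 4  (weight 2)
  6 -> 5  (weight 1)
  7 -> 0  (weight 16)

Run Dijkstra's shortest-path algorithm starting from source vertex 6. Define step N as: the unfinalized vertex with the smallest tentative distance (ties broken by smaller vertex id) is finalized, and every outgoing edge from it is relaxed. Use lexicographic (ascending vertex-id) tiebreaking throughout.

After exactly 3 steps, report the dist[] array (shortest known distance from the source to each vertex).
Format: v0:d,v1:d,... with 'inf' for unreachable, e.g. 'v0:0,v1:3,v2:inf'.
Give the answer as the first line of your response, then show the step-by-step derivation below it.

v0:inf,v1:inf,v2:inf,v3:inf,v4:2,v5:1,v6:0,v7:inf

step 1: dist = v0:inf,v1:inf,v2:inf,v3:inf,v4:2,v5:1,v6:0,v7:inf
step 2: dist = v0:inf,v1:inf,v2:inf,v3:inf,v4:2,v5:1,v6:0,v7:inf
step 3: dist = v0:inf,v1:inf,v2:inf,v3:inf,v4:2,v5:1,v6:0,v7:inf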